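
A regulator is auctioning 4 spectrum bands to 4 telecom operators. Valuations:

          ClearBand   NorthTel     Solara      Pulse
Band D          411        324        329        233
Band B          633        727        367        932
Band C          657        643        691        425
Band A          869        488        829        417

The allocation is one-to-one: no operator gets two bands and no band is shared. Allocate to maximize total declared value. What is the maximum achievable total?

This is the linear assignment problem.
Optimal: ClearBand→Band A ($869M), NorthTel→Band D ($324M), Solara→Band C ($691M), Pulse→Band B ($932M) — total 869+324+691+932 = $2816M.
Column-greedy (each band in turn goes to its best remaining operator) gives $2522M, worse by 294.
Next-best assignment: ClearBand→Band D, NorthTel→Band C, Solara→Band A, Pulse→Band B = $2815M.
Swapping Solara↔Pulse (Solara→Band B $367M, Pulse→Band C $425M) loses 831.
No other one-to-one assignment exceeds $2816M.

Max total: $2816M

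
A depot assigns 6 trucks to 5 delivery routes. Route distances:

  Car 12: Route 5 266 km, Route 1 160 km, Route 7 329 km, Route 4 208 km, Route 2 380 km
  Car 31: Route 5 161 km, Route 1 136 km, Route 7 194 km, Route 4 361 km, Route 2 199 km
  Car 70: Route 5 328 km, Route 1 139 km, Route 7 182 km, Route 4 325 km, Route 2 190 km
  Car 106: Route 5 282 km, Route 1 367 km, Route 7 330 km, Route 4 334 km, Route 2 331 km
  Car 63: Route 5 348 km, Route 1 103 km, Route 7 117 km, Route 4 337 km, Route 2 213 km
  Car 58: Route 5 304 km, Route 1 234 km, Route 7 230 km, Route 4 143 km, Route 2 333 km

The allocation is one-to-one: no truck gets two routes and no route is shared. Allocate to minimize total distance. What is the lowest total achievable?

Optimal: Car 31→Route 5 (161 km), Car 12→Route 1 (160 km), Car 63→Route 7 (117 km), Car 58→Route 4 (143 km), Car 70→Route 2 (190 km) — total 161+160+117+143+190 = 771 km.
Column-greedy (each route in turn goes to its cheapest remaining truck) gives 920 km, worse by 149.
Swapping Car 63↔Car 12 (Car 63→Route 1 103 km, Car 12→Route 7 329 km) adds 155.
Every other assignment is strictly worse.

Min total: 771 km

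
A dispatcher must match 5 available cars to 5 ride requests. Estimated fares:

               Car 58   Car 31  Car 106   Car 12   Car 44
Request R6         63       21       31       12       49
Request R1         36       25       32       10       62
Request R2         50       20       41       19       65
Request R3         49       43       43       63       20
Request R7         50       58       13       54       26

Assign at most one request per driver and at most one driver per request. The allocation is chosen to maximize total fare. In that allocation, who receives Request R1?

Optimal: Car 58→Request R6 ($63), Car 31→Request R7 ($58), Car 106→Request R2 ($41), Car 12→Request R3 ($63), Car 44→Request R1 ($62) — total 63+58+41+63+62 = $287.
Row-greedy (each driver in turn takes its best remaining request) gives $245, worse by 42.
Next-best assignment: Car 58→Request R6, Car 31→Request R7, Car 106→Request R1, Car 12→Request R3, Car 44→Request R2 = $281.
Car 44's own top request is Request R2 ($65), but forcing Car 44→Request R2 and reassigning the rest optimally gives only $281 — worse by 6.

Car 44 receives Request R1.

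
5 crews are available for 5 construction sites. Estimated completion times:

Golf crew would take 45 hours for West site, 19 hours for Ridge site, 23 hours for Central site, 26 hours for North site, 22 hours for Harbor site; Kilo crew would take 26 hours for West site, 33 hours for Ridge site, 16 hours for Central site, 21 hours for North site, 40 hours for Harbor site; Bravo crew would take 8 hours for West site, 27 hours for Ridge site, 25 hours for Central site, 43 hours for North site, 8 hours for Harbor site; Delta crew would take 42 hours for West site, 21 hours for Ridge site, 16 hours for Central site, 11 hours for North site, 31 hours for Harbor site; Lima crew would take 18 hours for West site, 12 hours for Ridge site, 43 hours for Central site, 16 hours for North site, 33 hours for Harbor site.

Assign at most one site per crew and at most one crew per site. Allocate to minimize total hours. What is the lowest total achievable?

Optimal: Golf crew→Harbor site (22 hours), Kilo crew→Central site (16 hours), Bravo crew→West site (8 hours), Delta crew→North site (11 hours), Lima crew→Ridge site (12 hours) — total 22+16+8+11+12 = 69 hours.
Row-greedy (each crew in turn takes its cheapest remaining site) gives 87 hours, worse by 18.

Min total: 69 hours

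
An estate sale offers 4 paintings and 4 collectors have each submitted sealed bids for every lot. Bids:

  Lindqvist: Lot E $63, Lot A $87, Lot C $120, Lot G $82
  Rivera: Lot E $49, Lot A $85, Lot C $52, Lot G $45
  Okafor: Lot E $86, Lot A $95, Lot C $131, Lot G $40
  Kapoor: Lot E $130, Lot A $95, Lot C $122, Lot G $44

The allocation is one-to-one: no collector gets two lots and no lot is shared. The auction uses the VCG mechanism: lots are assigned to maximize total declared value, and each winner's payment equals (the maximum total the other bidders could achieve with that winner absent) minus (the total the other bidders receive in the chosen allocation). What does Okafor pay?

Okafor pays $38.

Efficient allocation: Lindqvist→Lot G ($82), Rivera→Lot A ($85), Okafor→Lot C ($131), Kapoor→Lot E ($130); total welfare W = $428.
Okafor receives Lot C at value $131, so the others get W − 131 = $297.
Without Okafor: best allocation of the remaining 3 bidders over all 4 lots is Lindqvist→Lot C ($120), Rivera→Lot A ($85), Kapoor→Lot E ($130), total $335.
VCG payment = (others' best without Okafor) − (others' welfare with Okafor) = 335 − 297 = $38.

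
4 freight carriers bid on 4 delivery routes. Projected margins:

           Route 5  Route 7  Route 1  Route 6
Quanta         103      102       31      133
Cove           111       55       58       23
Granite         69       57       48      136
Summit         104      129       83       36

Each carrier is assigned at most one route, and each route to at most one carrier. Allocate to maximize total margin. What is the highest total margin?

Max total: $432k

This is the linear assignment problem.
Optimal: Quanta→Route 7 ($102k), Cove→Route 5 ($111k), Granite→Route 6 ($136k), Summit→Route 1 ($83k) — total 102+111+136+83 = $432k.
Column-greedy (each route in turn goes to its best remaining carrier) gives $421k, worse by 11.
No other one-to-one assignment exceeds $432k.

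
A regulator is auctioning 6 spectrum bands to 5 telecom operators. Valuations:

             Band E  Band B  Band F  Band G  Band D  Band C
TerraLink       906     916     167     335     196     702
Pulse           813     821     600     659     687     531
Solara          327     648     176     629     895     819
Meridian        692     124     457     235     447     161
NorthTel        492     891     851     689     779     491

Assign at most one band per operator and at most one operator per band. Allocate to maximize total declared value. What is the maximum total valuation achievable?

Maximum total: $4013M

Optimal: TerraLink→Band B ($916M), Pulse→Band G ($659M), Solara→Band D ($895M), Meridian→Band E ($692M), NorthTel→Band F ($851M) — total 916+659+895+692+851 = $4013M.
Max-entry greedy (repeatedly take the single best remaining cell) gives $3710M, worse by 303.
Checked against all permutations: $4013M is optimal.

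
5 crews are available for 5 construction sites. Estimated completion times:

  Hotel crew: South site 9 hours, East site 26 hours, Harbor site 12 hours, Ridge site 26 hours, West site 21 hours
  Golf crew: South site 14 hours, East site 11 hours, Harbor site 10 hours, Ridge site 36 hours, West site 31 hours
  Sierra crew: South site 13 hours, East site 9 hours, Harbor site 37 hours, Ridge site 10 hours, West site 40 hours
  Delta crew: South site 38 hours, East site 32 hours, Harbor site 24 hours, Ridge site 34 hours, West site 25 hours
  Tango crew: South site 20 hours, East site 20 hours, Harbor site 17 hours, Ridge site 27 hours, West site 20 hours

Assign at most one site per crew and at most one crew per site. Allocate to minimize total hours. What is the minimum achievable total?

Optimal: Hotel crew→South site (9 hours), Golf crew→East site (11 hours), Sierra crew→Ridge site (10 hours), Delta crew→West site (25 hours), Tango crew→Harbor site (17 hours) — total 9+11+10+25+17 = 72 hours.
Column-greedy (each site in turn goes to its cheapest remaining crew) gives 80 hours, worse by 8.
Next-best assignment: Hotel crew→South site, Golf crew→East site, Sierra crew→Ridge site, Delta crew→Harbor site, Tango crew→West site = 74 hours.

Minimum total: 72 hours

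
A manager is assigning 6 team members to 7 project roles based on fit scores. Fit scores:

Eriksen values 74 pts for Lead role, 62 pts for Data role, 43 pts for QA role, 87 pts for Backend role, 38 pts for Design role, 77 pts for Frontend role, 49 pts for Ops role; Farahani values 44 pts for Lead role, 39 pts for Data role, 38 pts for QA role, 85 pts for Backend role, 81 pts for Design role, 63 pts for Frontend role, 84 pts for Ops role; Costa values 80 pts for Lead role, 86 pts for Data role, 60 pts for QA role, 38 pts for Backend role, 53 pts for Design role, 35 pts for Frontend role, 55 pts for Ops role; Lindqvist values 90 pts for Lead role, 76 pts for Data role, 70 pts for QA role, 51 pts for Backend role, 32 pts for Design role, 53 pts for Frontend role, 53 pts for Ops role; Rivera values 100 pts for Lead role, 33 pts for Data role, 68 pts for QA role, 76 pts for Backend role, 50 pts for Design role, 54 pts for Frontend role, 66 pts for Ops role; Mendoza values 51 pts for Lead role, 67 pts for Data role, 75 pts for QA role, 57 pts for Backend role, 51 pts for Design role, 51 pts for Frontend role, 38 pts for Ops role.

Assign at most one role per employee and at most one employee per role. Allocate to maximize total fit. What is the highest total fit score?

Max total: 488 pts

Optimal: Eriksen→Frontend role (77 pts), Farahani→Ops role (84 pts), Costa→Data role (86 pts), Lindqvist→Lead role (90 pts), Rivera→Backend role (76 pts), Mendoza→QA role (75 pts) — total 77+84+86+90+76+75 = 488 pts.
Row-greedy (each employee in turn takes its best remaining role) gives 466 pts, worse by 22.
Next-best assignment: Eriksen→Backend role, Farahani→Design role, Costa→Data role, Lindqvist→Lead role, Rivera→Ops role, Mendoza→QA role = 485 pts.
Swapping Eriksen↔Lindqvist (Eriksen→Lead role 74 pts, Lindqvist→Frontend role 53 pts) loses 40.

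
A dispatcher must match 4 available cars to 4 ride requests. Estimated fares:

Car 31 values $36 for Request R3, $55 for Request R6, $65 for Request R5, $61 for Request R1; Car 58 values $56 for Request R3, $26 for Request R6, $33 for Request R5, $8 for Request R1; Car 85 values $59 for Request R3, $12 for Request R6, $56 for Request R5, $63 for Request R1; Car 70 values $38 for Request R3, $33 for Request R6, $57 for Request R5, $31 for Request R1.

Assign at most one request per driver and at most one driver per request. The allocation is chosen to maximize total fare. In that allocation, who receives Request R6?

Car 31 receives Request R6.

Optimal: Car 31→Request R6 ($55), Car 58→Request R3 ($56), Car 85→Request R1 ($63), Car 70→Request R5 ($57) — total 55+56+63+57 = $231.
Max-entry greedy (repeatedly take the single best remaining cell) gives $217, worse by 14.
Swapping Car 58↔Car 70 (Car 58→Request R5 $33, Car 70→Request R3 $38) loses 42.
Every other assignment is strictly worse.
Car 31's own top request is Request R5 ($65), but forcing Car 31→Request R5 and reassigning the rest optimally gives only $217 — worse by 14.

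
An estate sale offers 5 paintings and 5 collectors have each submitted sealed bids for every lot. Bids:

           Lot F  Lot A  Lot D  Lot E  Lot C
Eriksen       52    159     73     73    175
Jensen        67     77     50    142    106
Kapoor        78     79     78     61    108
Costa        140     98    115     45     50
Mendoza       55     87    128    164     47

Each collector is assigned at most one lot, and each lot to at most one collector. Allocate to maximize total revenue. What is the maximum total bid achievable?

Max total: $677

Optimal: Eriksen→Lot A ($159), Jensen→Lot E ($142), Kapoor→Lot C ($108), Costa→Lot F ($140), Mendoza→Lot D ($128) — total 159+142+108+140+128 = $677.
Row-greedy (each collector in turn takes its best remaining lot) gives $664, worse by 13.
Swapping Jensen↔Eriksen (Jensen→Lot A $77, Eriksen→Lot E $73) loses 151.
Checked against all permutations: $677 is optimal.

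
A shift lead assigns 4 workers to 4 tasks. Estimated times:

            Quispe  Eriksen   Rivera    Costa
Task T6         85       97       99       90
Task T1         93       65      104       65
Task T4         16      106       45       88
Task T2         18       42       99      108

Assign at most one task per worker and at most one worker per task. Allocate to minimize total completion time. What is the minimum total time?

Min total: 218 min

Optimal: Quispe→Task T2 (18 min), Eriksen→Task T1 (65 min), Rivera→Task T4 (45 min), Costa→Task T6 (90 min) — total 18+65+45+90 = 218 min.
Row-greedy (each worker in turn takes its cheapest remaining task) gives 222 min, worse by 4.
Next-best assignment: Quispe→Task T4, Eriksen→Task T2, Rivera→Task T6, Costa→Task T1 = 222 min.
Checked against all permutations: 218 min is optimal.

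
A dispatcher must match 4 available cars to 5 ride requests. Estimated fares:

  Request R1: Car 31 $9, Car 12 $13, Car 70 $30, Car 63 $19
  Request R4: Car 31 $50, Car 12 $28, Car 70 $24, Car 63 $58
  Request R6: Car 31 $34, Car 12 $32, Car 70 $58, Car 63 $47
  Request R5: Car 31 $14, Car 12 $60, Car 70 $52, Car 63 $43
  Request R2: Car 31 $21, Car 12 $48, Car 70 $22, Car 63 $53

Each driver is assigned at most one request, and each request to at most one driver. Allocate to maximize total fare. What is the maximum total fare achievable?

This is the linear assignment problem.
Optimal: Car 31→Request R4 ($50), Car 12→Request R5 ($60), Car 70→Request R6 ($58), Car 63→Request R2 ($53) — total 50+60+58+53 = $221.
Column-greedy (each request in turn goes to its best remaining driver) gives $182, worse by 39.

Maximum total: $221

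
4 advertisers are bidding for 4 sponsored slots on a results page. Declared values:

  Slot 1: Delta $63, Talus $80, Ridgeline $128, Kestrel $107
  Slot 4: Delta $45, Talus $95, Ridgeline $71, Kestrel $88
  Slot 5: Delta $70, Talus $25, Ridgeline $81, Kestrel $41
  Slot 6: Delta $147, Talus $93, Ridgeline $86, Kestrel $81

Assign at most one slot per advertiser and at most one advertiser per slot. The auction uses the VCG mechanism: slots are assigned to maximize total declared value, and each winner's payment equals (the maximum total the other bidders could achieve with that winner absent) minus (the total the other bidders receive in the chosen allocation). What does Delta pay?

Efficient allocation: Delta→Slot 6 ($147), Talus→Slot 4 ($95), Ridgeline→Slot 5 ($81), Kestrel→Slot 1 ($107); total welfare W = $430.
Delta receives Slot 6 at value $147, so the others get W − 147 = $283.
Without Delta: best allocation of the remaining 3 bidders over all 4 slots is Talus→Slot 6 ($93), Ridgeline→Slot 1 ($128), Kestrel→Slot 4 ($88), total $309.
VCG payment = (others' best without Delta) − (others' welfare with Delta) = 309 − 283 = $26.

Delta pays $26.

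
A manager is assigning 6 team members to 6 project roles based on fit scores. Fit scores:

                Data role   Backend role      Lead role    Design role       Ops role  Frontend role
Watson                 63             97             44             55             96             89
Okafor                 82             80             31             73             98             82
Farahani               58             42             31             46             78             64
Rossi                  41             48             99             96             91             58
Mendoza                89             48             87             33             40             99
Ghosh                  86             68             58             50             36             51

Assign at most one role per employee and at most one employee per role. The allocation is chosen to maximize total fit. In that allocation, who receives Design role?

Okafor receives Design role.

Optimal: Watson→Backend role (97 pts), Okafor→Design role (73 pts), Farahani→Ops role (78 pts), Rossi→Lead role (99 pts), Mendoza→Frontend role (99 pts), Ghosh→Data role (86 pts) — total 97+73+78+99+99+86 = 532 pts.
Max-entry greedy (repeatedly take the single best remaining cell) gives 525 pts, worse by 7.
Next-best assignment: Watson→Backend role, Okafor→Ops role, Farahani→Frontend role, Rossi→Design role, Mendoza→Lead role, Ghosh→Data role = 528 pts.
Okafor's own top role is Ops role (98 pts), but forcing Okafor→Ops role and reassigning the rest optimally gives only 528 pts — worse by 4.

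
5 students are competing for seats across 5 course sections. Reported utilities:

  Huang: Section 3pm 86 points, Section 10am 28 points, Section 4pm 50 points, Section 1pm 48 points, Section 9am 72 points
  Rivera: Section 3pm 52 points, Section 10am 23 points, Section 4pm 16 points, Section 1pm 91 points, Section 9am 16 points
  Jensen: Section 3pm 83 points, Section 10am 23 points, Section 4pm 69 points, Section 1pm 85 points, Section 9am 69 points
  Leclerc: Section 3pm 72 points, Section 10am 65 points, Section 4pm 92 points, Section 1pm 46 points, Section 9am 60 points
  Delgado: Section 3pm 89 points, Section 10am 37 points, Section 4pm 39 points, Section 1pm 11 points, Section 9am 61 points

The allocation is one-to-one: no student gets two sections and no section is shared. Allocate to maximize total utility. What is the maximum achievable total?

Max total: 386 points

Optimal: Huang→Section 9am (72 points), Rivera→Section 1pm (91 points), Jensen→Section 4pm (69 points), Leclerc→Section 10am (65 points), Delgado→Section 3pm (89 points) — total 72+91+69+65+89 = 386 points.
Row-greedy (each student in turn takes its best remaining section) gives 372 points, worse by 14.
Next-best assignment: Huang→Section 3pm, Rivera→Section 1pm, Jensen→Section 9am, Leclerc→Section 4pm, Delgado→Section 10am = 375 points.
Checked against all permutations: 386 points is optimal.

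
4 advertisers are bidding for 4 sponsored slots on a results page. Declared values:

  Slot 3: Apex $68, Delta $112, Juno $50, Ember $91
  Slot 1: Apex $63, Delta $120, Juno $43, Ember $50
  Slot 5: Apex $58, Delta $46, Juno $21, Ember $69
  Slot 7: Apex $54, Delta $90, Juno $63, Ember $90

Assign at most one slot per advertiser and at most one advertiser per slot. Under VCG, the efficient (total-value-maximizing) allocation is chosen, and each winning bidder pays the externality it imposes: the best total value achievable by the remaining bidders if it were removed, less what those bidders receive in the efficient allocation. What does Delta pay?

Efficient allocation: Apex→Slot 5 ($58), Delta→Slot 1 ($120), Juno→Slot 7 ($63), Ember→Slot 3 ($91); total welfare W = $332.
Delta receives Slot 1 at value $120, so the others get W − 120 = $212.
Without Delta: best allocation of the remaining 3 bidders over all 4 slots is Apex→Slot 1 ($63), Juno→Slot 7 ($63), Ember→Slot 3 ($91), total $217.
VCG payment = (others' best without Delta) − (others' welfare with Delta) = 217 − 212 = $5.

Delta pays $5.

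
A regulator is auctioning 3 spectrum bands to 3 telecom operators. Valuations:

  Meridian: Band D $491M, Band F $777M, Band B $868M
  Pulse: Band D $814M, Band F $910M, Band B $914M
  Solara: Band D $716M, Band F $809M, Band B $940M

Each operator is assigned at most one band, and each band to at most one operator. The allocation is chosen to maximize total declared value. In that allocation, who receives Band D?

Pulse receives Band D.

This is a one-to-one assignment (maximum-weight bipartite matching).
Optimal: Meridian→Band F ($777M), Pulse→Band D ($814M), Solara→Band B ($940M) — total 777+814+940 = $2531M.
Max-entry greedy (repeatedly take the single best remaining cell) gives $2341M, worse by 190.
Next-best assignment: Meridian→Band B, Pulse→Band F, Solara→Band D = $2494M.
No other one-to-one assignment exceeds $2531M.
Pulse's own top band is Band B ($914M), but forcing Pulse→Band B and reassigning the rest optimally gives only $2407M — worse by 124.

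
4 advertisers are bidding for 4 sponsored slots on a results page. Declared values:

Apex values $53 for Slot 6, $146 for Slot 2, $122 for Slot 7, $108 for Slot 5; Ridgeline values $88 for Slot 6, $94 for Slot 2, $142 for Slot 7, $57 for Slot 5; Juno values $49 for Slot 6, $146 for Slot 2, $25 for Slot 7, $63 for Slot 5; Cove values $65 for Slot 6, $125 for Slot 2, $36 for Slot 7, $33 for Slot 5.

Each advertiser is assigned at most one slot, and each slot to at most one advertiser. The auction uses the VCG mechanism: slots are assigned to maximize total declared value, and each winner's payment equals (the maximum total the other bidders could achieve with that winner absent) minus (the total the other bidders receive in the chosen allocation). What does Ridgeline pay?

Efficient allocation: Apex→Slot 5 ($108), Ridgeline→Slot 7 ($142), Juno→Slot 2 ($146), Cove→Slot 6 ($65); total welfare W = $461.
Ridgeline receives Slot 7 at value $142, so the others get W − 142 = $319.
Without Ridgeline: best allocation of the remaining 3 bidders over all 4 slots is Apex→Slot 7 ($122), Juno→Slot 2 ($146), Cove→Slot 6 ($65), total $333.
VCG payment = (others' best without Ridgeline) − (others' welfare with Ridgeline) = 333 − 319 = $14.

Ridgeline pays $14.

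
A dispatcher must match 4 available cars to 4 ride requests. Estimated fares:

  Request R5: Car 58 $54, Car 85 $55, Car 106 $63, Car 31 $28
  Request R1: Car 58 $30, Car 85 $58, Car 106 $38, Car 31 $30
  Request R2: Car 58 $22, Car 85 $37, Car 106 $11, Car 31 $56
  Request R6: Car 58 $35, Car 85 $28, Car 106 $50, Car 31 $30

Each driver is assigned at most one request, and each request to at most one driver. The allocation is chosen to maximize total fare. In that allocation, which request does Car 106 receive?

Optimal: Car 58→Request R5 ($54), Car 85→Request R1 ($58), Car 106→Request R6 ($50), Car 31→Request R2 ($56) — total 54+58+50+56 = $218.
Max-entry greedy (repeatedly take the single best remaining cell) gives $212, worse by 6.
Swapping Car 106↔Car 31 (Car 106→Request R2 $11, Car 31→Request R6 $30) loses 65.
Car 106's own top request is Request R5 ($63), but forcing Car 106→Request R5 and reassigning the rest optimally gives only $212 — worse by 6.

Car 106 receives Request R6.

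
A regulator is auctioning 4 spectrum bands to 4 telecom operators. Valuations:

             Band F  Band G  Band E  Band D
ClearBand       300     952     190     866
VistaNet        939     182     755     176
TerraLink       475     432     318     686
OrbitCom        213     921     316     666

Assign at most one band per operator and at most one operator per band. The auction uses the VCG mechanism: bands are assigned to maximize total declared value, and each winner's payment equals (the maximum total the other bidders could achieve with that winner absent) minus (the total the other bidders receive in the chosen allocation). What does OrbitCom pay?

OrbitCom pays $454M.

Efficient allocation: ClearBand→Band D ($866M), VistaNet→Band F ($939M), TerraLink→Band E ($318M), OrbitCom→Band G ($921M); total welfare W = $3044M.
OrbitCom receives Band G at value $921M, so the others get W − 921 = $2123M.
Without OrbitCom: best allocation of the remaining 3 bidders over all 4 bands is ClearBand→Band G ($952M), VistaNet→Band F ($939M), TerraLink→Band D ($686M), total $2577M.
VCG payment = (others' best without OrbitCom) − (others' welfare with OrbitCom) = 2577 − 2123 = $454M.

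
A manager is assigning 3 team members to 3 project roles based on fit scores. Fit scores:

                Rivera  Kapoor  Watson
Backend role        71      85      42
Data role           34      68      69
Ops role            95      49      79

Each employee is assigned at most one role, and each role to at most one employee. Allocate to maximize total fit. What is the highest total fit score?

Max total: 249 pts

This is the linear assignment problem.
Optimal: Rivera→Ops role (95 pts), Kapoor→Backend role (85 pts), Watson→Data role (69 pts) — total 95+85+69 = 249 pts.
Every other assignment is strictly worse.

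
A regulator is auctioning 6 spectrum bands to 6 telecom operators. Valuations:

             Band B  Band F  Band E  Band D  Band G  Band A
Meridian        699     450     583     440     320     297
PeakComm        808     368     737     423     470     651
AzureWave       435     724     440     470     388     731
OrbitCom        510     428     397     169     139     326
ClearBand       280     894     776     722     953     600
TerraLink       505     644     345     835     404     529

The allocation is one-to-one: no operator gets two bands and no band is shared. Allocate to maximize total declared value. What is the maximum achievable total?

Maximum total: $4383M

This is a one-to-one assignment (maximum-weight bipartite matching).
Optimal: Meridian→Band B ($699M), PeakComm→Band E ($737M), AzureWave→Band A ($731M), OrbitCom→Band F ($428M), ClearBand→Band G ($953M), TerraLink→Band D ($835M) — total 699+737+731+428+953+835 = $4383M.
Max-entry greedy (repeatedly take the single best remaining cell) gives $4338M, worse by 45.
Next-best assignment: Meridian→Band E, PeakComm→Band B, AzureWave→Band A, OrbitCom→Band F, ClearBand→Band G, TerraLink→Band D = $4338M.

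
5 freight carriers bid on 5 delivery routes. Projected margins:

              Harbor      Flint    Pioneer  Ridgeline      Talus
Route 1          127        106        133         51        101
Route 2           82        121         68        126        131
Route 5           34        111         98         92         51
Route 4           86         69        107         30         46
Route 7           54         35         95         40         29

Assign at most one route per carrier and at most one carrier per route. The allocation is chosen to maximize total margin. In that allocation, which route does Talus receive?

This is the linear assignment problem.
Optimal: Harbor→Route 4 ($86k), Flint→Route 5 ($111k), Pioneer→Route 7 ($95k), Ridgeline→Route 2 ($126k), Talus→Route 1 ($101k) — total 86+111+95+126+101 = $519k.
Column-greedy (each route in turn goes to its best remaining carrier) gives $501k, worse by 18.
Next-best assignment: Harbor→Route 1, Flint→Route 5, Pioneer→Route 4, Ridgeline→Route 7, Talus→Route 2 = $516k.
Talus's own top route is Route 2 ($131k), but forcing Talus→Route 2 and reassigning the rest optimally gives only $516k — worse by 3.

Talus receives Route 1.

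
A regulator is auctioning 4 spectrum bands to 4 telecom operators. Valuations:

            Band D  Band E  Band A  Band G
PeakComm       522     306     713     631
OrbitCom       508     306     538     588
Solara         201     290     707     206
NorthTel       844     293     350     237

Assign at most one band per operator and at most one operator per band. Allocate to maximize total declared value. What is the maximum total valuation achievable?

Max total: $2488M

This is a one-to-one assignment (maximum-weight bipartite matching).
Optimal: PeakComm→Band G ($631M), OrbitCom→Band E ($306M), Solara→Band A ($707M), NorthTel→Band D ($844M) — total 631+306+707+844 = $2488M.
Max-entry greedy (repeatedly take the single best remaining cell) gives $2435M, worse by 53.
Swapping Solara↔PeakComm (Solara→Band G $206M, PeakComm→Band A $713M) loses 419.
Every other assignment is strictly worse.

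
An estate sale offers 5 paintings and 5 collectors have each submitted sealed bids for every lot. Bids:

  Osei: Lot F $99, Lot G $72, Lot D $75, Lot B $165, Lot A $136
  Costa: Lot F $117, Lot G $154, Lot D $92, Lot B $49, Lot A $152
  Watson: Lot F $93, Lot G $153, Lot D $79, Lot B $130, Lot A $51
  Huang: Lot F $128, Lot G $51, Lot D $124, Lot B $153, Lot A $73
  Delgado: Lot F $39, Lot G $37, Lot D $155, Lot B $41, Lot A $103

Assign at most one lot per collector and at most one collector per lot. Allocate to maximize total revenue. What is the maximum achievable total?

Max total: $753

Optimal: Osei→Lot B ($165), Costa→Lot A ($152), Watson→Lot G ($153), Huang→Lot F ($128), Delgado→Lot D ($155) — total 165+152+153+128+155 = $753.
Max-entry greedy (repeatedly take the single best remaining cell) gives $653, worse by 100.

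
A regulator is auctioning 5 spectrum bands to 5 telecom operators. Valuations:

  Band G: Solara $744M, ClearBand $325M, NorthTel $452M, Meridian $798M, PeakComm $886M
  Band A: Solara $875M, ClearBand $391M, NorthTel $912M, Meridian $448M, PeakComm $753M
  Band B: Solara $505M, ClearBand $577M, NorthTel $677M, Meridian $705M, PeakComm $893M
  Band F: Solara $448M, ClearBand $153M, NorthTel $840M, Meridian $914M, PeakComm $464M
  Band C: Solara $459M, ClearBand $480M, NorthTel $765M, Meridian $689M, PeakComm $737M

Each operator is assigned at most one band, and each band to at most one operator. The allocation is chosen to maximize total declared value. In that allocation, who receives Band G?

Treat this as an assignment problem: match each operator to one band.
Optimal: Solara→Band A ($875M), ClearBand→Band B ($577M), NorthTel→Band C ($765M), Meridian→Band F ($914M), PeakComm→Band G ($886M) — total 875+577+765+914+886 = $4017M.
Row-greedy (each operator in turn takes its best remaining band) gives $3827M, worse by 190.
Next-best assignment: Solara→Band G, ClearBand→Band C, NorthTel→Band A, Meridian→Band F, PeakComm→Band B = $3943M.
Every other assignment is strictly worse.
PeakComm's own top band is Band B ($893M), but forcing PeakComm→Band B and reassigning the rest optimally gives only $3943M — worse by 74.

PeakComm receives Band G.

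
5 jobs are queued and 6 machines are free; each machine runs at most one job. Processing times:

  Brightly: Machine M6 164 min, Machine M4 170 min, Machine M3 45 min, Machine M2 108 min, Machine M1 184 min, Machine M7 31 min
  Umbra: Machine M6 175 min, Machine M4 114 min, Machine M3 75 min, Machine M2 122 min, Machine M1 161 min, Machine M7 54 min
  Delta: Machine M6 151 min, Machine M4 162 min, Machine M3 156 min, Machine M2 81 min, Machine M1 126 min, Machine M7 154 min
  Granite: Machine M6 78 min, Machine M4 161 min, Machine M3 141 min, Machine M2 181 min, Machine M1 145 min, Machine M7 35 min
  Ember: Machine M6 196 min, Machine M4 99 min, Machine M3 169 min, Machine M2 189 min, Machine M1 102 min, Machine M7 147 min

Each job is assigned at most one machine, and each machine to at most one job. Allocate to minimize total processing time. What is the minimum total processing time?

Minimum total: 357 min

Optimal: Brightly→Machine M3 (45 min), Umbra→Machine M7 (54 min), Delta→Machine M2 (81 min), Granite→Machine M6 (78 min), Ember→Machine M4 (99 min) — total 45+54+81+78+99 = 357 min.
Min-entry greedy (repeatedly take the single cheapest remaining cell) gives 364 min, worse by 7.
Swapping Delta↔Ember (Delta→Machine M4 162 min, Ember→Machine M2 189 min) adds 171.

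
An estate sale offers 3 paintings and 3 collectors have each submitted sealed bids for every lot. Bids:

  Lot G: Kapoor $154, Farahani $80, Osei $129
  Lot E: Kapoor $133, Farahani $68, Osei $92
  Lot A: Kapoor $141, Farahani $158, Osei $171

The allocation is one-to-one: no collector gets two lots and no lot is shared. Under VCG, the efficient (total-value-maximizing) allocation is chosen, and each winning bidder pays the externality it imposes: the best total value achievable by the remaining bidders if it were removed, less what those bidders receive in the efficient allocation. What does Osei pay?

Osei pays $21.

Efficient allocation: Kapoor→Lot E ($133), Farahani→Lot A ($158), Osei→Lot G ($129); total welfare W = $420.
Osei receives Lot G at value $129, so the others get W − 129 = $291.
Without Osei: best allocation of the remaining 2 bidders over all 3 lots is Kapoor→Lot G ($154), Farahani→Lot A ($158), total $312.
VCG payment = (others' best without Osei) − (others' welfare with Osei) = 312 − 291 = $21.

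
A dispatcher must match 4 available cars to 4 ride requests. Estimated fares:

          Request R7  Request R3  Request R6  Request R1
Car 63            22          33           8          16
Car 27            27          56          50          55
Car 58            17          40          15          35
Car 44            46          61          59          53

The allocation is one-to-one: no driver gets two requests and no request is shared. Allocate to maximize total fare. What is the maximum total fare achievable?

Optimal: Car 63→Request R7 ($22), Car 27→Request R1 ($55), Car 58→Request R3 ($40), Car 44→Request R6 ($59) — total 22+55+40+59 = $176.
Column-greedy (each request in turn goes to its best remaining driver) gives $133, worse by 43.
Next-best assignment: Car 63→Request R7, Car 27→Request R3, Car 58→Request R1, Car 44→Request R6 = $172.
Swapping Car 27↔Car 63 (Car 27→Request R7 $27, Car 63→Request R1 $16) loses 34.

Max total: $176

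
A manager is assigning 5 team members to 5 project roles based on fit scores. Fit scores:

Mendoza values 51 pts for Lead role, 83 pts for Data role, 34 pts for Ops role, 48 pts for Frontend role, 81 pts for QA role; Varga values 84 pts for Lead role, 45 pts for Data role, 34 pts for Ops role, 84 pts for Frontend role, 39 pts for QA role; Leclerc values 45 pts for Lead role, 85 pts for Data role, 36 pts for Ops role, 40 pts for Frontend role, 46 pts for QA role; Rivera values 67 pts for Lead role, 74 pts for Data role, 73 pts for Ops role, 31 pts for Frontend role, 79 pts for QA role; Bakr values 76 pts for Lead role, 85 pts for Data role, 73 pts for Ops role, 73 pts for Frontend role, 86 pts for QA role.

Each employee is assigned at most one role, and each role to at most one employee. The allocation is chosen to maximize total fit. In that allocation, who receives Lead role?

Bakr receives Lead role.

This is the linear assignment problem.
Optimal: Mendoza→QA role (81 pts), Varga→Frontend role (84 pts), Leclerc→Data role (85 pts), Rivera→Ops role (73 pts), Bakr→Lead role (76 pts) — total 81+84+85+73+76 = 399 pts.
Row-greedy (each employee in turn takes its best remaining role) gives 359 pts, worse by 40.
Next-best assignment: Mendoza→QA role, Varga→Lead role, Leclerc→Data role, Rivera→Ops role, Bakr→Frontend role = 396 pts.
Swapping Varga↔Bakr (Varga→Lead role 84 pts, Bakr→Frontend role 73 pts) loses 3.
No other one-to-one assignment exceeds 399 pts.
Bakr's own top role is QA role (86 pts), but forcing Bakr→QA role and reassigning the rest optimally gives only 379 pts — worse by 20.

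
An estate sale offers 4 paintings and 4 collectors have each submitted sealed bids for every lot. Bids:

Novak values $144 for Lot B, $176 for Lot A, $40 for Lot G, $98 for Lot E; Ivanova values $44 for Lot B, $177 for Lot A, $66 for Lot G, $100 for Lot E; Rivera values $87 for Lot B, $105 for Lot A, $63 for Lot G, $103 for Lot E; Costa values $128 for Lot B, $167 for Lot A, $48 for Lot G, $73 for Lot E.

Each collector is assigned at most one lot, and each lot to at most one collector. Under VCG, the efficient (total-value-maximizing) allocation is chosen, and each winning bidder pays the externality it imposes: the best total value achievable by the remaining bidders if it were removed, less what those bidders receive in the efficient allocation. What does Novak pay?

Novak pays $72.

Efficient allocation: Novak→Lot B ($144), Ivanova→Lot G ($66), Rivera→Lot E ($103), Costa→Lot A ($167); total welfare W = $480.
Novak receives Lot B at value $144, so the others get W − 144 = $336.
Without Novak: best allocation of the remaining 3 bidders over all 4 lots is Ivanova→Lot A ($177), Rivera→Lot E ($103), Costa→Lot B ($128), total $408.
VCG payment = (others' best without Novak) − (others' welfare with Novak) = 408 − 336 = $72.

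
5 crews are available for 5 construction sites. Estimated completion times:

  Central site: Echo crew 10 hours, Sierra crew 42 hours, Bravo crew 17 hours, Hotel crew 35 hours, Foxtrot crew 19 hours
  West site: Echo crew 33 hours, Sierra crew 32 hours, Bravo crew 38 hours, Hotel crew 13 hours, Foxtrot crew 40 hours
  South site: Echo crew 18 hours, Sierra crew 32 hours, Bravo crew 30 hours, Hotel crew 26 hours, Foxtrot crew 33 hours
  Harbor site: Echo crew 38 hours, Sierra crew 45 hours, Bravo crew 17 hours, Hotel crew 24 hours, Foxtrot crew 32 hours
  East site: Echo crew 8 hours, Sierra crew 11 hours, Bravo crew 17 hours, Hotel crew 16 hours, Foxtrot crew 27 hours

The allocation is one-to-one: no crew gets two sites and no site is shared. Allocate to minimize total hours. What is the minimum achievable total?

Minimum total: 78 hours

Optimal: Echo crew→South site (18 hours), Sierra crew→East site (11 hours), Bravo crew→Harbor site (17 hours), Hotel crew→West site (13 hours), Foxtrot crew→Central site (19 hours) — total 18+11+17+13+19 = 78 hours.
Min-entry greedy (repeatedly take the single cheapest remaining cell) gives 102 hours, worse by 24.
No other one-to-one assignment undercuts 78 hours.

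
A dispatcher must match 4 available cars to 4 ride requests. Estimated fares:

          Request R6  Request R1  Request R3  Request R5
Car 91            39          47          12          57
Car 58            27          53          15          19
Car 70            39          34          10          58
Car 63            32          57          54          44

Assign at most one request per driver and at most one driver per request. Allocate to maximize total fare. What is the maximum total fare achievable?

Optimal: Car 91→Request R6 ($39), Car 58→Request R1 ($53), Car 70→Request R5 ($58), Car 63→Request R3 ($54) — total 39+53+58+54 = $204.
Row-greedy (each driver in turn takes its best remaining request) gives $203, worse by 1.
Swapping Car 70↔Car 58 (Car 70→Request R1 $34, Car 58→Request R5 $19) loses 58.

Max total: $204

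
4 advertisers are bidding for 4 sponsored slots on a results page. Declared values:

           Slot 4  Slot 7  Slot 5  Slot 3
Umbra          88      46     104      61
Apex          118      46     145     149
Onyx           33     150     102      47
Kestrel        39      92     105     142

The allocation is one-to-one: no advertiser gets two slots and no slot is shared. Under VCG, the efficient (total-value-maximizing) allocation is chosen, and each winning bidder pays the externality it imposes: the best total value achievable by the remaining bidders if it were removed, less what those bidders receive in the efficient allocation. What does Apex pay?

Efficient allocation: Umbra→Slot 4 ($88), Apex→Slot 5 ($145), Onyx→Slot 7 ($150), Kestrel→Slot 3 ($142); total welfare W = $525.
Apex receives Slot 5 at value $145, so the others get W − 145 = $380.
Without Apex: best allocation of the remaining 3 bidders over all 4 slots is Umbra→Slot 5 ($104), Onyx→Slot 7 ($150), Kestrel→Slot 3 ($142), total $396.
VCG payment = (others' best without Apex) − (others' welfare with Apex) = 396 − 380 = $16.

Apex pays $16.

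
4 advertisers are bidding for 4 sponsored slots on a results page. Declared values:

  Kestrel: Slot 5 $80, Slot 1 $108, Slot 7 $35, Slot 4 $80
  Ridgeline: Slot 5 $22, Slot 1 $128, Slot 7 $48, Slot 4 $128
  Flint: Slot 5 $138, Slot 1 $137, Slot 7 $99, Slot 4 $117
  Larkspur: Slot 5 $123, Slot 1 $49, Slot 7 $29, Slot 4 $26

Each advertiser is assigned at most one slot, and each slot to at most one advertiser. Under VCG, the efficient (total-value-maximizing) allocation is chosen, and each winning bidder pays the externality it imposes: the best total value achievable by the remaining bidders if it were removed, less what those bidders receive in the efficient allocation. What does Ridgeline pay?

Ridgeline pays $18.

Efficient allocation: Kestrel→Slot 1 ($108), Ridgeline→Slot 4 ($128), Flint→Slot 7 ($99), Larkspur→Slot 5 ($123); total welfare W = $458.
Ridgeline receives Slot 4 at value $128, so the others get W − 128 = $330.
Without Ridgeline: best allocation of the remaining 3 bidders over all 4 slots is Kestrel→Slot 1 ($108), Flint→Slot 4 ($117), Larkspur→Slot 5 ($123), total $348.
VCG payment = (others' best without Ridgeline) − (others' welfare with Ridgeline) = 348 − 330 = $18.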